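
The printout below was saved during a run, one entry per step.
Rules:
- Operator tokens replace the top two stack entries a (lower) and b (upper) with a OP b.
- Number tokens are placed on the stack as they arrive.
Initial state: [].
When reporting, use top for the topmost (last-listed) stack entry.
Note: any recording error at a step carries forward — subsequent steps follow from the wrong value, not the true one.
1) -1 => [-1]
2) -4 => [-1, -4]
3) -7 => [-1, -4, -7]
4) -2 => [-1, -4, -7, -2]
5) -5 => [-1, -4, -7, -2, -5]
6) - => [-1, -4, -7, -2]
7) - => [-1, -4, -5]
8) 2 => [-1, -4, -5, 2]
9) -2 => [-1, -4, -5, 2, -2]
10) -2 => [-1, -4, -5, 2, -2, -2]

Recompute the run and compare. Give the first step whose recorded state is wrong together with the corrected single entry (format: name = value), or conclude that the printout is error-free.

1. push -1: top = -1 (matches)
2. push -4: top = -4 (no discrepancy)
3. push -7: top = -7 (confirmed correct)
4. push -2: top = -2 (consistent with the printout)
5. push -5: top = -5 (checks out)
6. -2 - -5 = 3 (a discrepancy with the printout)
That makes step 6 the first incorrect line — top = 3 is what it should show.

step 6, top = 3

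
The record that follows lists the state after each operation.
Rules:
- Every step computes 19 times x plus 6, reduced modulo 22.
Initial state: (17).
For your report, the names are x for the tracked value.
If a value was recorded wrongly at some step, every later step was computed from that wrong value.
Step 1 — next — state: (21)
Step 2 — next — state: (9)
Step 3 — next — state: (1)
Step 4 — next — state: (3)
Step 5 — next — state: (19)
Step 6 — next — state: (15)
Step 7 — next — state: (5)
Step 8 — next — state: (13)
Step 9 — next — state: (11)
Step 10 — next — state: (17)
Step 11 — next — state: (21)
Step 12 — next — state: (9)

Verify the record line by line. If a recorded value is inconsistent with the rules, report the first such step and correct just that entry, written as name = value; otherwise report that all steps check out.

no error

Recomputing the run from the initial state:
step 1: x = 21
step 2: x = 9
step 3: x = 1
step 4: x = 3
step 5: x = 19
step 6: x = 15
step 7: x = 5
step 8: x = 13
step 9: x = 11
step 10: x = 17
step 11: x = 21
step 12: x = 9
This matches the record at every step.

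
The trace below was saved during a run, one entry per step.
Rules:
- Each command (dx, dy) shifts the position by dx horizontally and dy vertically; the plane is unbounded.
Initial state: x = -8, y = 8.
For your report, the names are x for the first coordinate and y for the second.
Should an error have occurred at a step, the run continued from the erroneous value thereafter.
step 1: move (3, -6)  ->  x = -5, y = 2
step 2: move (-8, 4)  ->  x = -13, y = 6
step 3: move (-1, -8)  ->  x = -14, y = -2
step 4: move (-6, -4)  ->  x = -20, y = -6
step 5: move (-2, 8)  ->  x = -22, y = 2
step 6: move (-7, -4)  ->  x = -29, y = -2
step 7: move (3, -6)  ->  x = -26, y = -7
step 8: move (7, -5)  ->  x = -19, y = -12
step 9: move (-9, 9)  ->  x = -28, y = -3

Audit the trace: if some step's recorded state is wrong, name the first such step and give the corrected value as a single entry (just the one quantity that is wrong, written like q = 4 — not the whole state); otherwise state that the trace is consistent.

step 7, y = -8

Step 1: x = -8 + (3) = -5, y = 8 + (-6) = 2 — no discrepancy.
Step 2: x = -5 + (-8) = -13, y = 2 + (4) = 6 — agrees with the trace.
Step 3: x = -13 + (-1) = -14, y = 6 + (-8) = -2 — exactly as logged.
Step 4: x = -14 + (-6) = -20, y = -2 + (-4) = -6 — exactly as logged.
Step 5: x = -20 + (-2) = -22, y = -6 + (8) = 2 — consistent with the trace.
Step 6: x = -22 + (-7) = -29, y = 2 + (-4) = -2 — checks out.
Step 7: x = -29 + (3) = -26, y = -2 + (-6) = -8 — the recorded entry deviates here.
First incorrect step: 7; the correct value is y = -8.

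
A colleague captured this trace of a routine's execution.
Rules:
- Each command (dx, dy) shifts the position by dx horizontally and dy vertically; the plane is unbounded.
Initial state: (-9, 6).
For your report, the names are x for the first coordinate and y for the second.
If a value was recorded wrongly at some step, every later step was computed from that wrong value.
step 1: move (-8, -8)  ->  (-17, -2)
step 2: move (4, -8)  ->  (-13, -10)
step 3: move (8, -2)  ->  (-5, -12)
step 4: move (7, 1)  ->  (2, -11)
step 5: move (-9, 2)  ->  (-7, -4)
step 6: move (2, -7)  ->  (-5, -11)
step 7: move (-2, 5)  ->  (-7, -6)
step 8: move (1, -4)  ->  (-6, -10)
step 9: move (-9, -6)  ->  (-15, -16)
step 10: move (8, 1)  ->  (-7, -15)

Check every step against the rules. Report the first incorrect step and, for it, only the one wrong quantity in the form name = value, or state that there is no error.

Recomputing the run from the initial state:
step 1: x = -17, y = -2
step 2: x = -13, y = -10
step 3: x = -5, y = -12
step 4: x = 2, y = -11
step 5: x = -7, y = -9
step 6: x = -5, y = -16
step 7: x = -7, y = -11
step 8: x = -6, y = -15
step 9: x = -15, y = -21
step 10: x = -7, y = -20
The first disagreement with the trace is at step 5, where the value should be y = -9.

step 5, y = -9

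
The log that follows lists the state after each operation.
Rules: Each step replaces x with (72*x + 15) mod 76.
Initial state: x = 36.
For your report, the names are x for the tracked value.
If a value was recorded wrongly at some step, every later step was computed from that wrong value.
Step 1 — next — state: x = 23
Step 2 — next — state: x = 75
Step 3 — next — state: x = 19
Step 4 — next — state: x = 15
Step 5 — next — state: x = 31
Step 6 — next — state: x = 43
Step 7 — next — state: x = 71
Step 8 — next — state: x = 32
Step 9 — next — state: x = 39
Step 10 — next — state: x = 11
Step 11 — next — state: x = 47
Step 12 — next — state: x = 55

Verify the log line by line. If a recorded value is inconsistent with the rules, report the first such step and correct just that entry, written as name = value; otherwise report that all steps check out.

step 1: x = (72*36 + 15) mod 76 = 23 -> matches
step 2: x = (72*23 + 15) mod 76 = 75 -> verified
step 3: x = (72*75 + 15) mod 76 = 19 -> no discrepancy
step 4: x = (72*19 + 15) mod 76 = 15 -> confirmed correct
step 5: x = (72*15 + 15) mod 76 = 31 -> verified
step 6: x = (72*31 + 15) mod 76 = 43 -> consistent with the log
step 7: x = (72*43 + 15) mod 76 = 71 -> agrees with the log
step 8: x = (72*71 + 15) mod 76 = 35 -> this is not what the log shows
First deviation found at step 8; the corrected entry is x = 35.

step 8, x = 35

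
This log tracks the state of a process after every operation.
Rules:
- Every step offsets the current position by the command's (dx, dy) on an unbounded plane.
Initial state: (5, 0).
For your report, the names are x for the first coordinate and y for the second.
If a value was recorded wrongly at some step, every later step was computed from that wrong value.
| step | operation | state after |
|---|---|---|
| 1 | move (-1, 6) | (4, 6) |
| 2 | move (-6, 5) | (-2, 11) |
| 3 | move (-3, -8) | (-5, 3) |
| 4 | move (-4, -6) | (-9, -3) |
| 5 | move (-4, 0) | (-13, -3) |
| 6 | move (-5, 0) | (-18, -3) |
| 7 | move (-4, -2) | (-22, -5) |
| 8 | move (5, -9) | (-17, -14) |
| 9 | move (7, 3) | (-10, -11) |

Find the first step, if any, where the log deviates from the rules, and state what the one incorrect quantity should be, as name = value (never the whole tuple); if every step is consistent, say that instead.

no error

Recomputing the run from the initial state:
step 1: x = 4, y = 6
step 2: x = -2, y = 11
step 3: x = -5, y = 3
step 4: x = -9, y = -3
step 5: x = -13, y = -3
step 6: x = -18, y = -3
step 7: x = -22, y = -5
step 8: x = -17, y = -14
step 9: x = -10, y = -11
This matches the log at every step.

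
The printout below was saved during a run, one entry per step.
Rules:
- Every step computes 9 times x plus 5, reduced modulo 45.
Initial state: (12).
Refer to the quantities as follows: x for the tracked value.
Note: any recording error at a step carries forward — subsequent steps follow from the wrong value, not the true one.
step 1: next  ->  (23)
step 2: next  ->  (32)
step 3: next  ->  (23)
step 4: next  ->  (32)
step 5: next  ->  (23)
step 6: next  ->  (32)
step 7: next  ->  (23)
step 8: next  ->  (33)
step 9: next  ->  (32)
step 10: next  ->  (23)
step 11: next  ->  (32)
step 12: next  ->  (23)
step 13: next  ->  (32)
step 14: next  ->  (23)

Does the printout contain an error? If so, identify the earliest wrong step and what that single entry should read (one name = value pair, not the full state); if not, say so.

step 8, x = 32

step 1: x = (9*12 + 5) mod 45 = 23 -> verified
step 2: x = (9*23 + 5) mod 45 = 32 -> agrees with the printout
step 3: x = (9*32 + 5) mod 45 = 23 -> agrees with the printout
step 4: x = (9*23 + 5) mod 45 = 32 -> verified
step 5: x = (9*32 + 5) mod 45 = 23 -> consistent with the printout
step 6: x = (9*23 + 5) mod 45 = 32 -> confirmed correct
step 7: x = (9*32 + 5) mod 45 = 23 -> checks out
step 8: x = (9*23 + 5) mod 45 = 32 -> a discrepancy with the printout
The earliest wrong entry is at step 8: it should read x = 32.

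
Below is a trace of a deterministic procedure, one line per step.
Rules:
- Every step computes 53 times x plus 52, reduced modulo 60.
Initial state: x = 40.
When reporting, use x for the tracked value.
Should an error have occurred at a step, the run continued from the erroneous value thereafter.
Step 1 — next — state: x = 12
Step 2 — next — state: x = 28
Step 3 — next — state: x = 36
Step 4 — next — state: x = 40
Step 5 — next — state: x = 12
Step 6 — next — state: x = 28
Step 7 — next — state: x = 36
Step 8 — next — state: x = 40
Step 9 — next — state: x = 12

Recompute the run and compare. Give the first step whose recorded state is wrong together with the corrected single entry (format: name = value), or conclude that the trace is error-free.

no error

1. x = (53*40 + 52) mod 60 = 12 (same as recorded)
2. x = (53*12 + 52) mod 60 = 28 (no discrepancy)
3. x = (53*28 + 52) mod 60 = 36 (exactly as logged)
4. x = (53*36 + 52) mod 60 = 40 (in agreement)
5. x = (53*40 + 52) mod 60 = 12 (matches)
6. x = (53*12 + 52) mod 60 = 28 (in agreement)
7. x = (53*28 + 52) mod 60 = 36 (consistent with the trace)
8. x = (53*36 + 52) mod 60 = 40 (matches)
9. x = (53*40 + 52) mod 60 = 12 (same as recorded)
The recomputation confirms every line.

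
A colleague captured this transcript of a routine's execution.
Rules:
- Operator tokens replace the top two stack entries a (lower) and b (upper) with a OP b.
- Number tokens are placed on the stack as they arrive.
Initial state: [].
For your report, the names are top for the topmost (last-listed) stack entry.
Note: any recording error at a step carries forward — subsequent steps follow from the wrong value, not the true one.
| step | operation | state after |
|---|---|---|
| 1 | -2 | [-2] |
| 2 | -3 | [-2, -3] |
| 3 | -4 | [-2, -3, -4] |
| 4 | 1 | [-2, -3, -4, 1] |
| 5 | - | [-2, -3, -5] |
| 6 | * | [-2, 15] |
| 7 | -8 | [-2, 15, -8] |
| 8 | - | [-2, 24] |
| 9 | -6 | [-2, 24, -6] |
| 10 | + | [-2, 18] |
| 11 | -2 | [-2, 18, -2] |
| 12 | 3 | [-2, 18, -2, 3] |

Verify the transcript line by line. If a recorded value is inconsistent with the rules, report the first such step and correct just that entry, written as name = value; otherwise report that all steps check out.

step 8, top = 23

Step 1: push -2: top = -2 — checks out.
Step 2: push -3: top = -3 — checks out.
Step 3: push -4: top = -4 — confirmed correct.
Step 4: push 1: top = 1 — no discrepancy.
Step 5: -4 - 1 = -5 — confirmed correct.
Step 6: -3 * -5 = 15 — same as recorded.
Step 7: push -8: top = -8 — confirmed correct.
Step 8: 15 - -8 = 23 — this is not what the transcript shows.
The earliest wrong entry is at step 8: it should read top = 23.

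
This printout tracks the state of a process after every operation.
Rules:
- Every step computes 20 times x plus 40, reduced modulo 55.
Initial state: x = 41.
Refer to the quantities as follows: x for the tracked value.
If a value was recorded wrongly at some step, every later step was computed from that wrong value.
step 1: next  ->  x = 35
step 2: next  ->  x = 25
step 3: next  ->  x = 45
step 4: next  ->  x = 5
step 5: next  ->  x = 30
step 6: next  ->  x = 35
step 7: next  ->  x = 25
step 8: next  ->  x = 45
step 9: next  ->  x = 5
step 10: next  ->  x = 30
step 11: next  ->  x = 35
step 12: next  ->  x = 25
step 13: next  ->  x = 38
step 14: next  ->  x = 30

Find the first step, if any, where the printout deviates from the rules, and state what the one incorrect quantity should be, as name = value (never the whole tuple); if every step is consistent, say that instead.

Recomputing the run from the initial state:
step 1: x = 35
step 2: x = 25
step 3: x = 45
step 4: x = 5
step 5: x = 30
step 6: x = 35
step 7: x = 25
step 8: x = 45
step 9: x = 5
step 10: x = 30
step 11: x = 35
step 12: x = 25
step 13: x = 45
step 14: x = 5
The first disagreement with the printout is at step 13, where the value should be x = 45.

step 13, x = 45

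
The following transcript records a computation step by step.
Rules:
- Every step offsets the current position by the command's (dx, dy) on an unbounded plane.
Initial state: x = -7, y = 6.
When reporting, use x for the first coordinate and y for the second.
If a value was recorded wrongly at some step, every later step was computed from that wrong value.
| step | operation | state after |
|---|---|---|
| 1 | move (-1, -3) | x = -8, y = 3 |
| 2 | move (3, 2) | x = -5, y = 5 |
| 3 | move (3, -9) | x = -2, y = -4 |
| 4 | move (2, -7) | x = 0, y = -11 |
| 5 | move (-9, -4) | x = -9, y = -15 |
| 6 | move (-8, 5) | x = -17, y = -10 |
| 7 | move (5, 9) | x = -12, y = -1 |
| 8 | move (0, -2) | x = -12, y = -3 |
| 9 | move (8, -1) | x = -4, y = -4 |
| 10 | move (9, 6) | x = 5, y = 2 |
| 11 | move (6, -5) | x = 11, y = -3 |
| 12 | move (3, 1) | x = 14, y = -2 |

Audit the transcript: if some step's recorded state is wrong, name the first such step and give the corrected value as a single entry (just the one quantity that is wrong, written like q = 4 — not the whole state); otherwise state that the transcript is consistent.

no error

Step 1: x = -7 + (-1) = -8, y = 6 + (-3) = 3 — in agreement.
Step 2: x = -8 + (3) = -5, y = 3 + (2) = 5 — no discrepancy.
Step 3: x = -5 + (3) = -2, y = 5 + (-9) = -4 — no discrepancy.
Step 4: x = -2 + (2) = 0, y = -4 + (-7) = -11 — matches.
Step 5: x = 0 + (-9) = -9, y = -11 + (-4) = -15 — agrees with the transcript.
Step 6: x = -9 + (-8) = -17, y = -15 + (5) = -10 — agrees with the transcript.
Step 7: x = -17 + (5) = -12, y = -10 + (9) = -1 — confirmed correct.
Step 8: x = -12 + (0) = -12, y = -1 + (-2) = -3 — in agreement.
Step 9: x = -12 + (8) = -4, y = -3 + (-1) = -4 — matches.
Step 10: x = -4 + (9) = 5, y = -4 + (6) = 2 — same as recorded.
Step 11: x = 5 + (6) = 11, y = 2 + (-5) = -3 — in agreement.
Step 12: x = 11 + (3) = 14, y = -3 + (1) = -2 — no discrepancy.
Each recorded entry agrees with the recomputation.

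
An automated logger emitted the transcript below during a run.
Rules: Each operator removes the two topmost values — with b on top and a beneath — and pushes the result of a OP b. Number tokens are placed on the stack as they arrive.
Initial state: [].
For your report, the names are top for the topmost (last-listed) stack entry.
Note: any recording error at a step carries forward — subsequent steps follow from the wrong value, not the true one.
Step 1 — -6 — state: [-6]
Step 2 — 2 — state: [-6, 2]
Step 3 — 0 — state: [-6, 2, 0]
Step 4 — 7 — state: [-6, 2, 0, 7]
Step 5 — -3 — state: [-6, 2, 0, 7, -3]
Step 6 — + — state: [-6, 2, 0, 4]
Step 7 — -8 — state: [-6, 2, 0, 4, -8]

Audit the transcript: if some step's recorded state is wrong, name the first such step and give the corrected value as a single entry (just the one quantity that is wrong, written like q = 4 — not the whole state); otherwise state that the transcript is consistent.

no error

Recomputing the run from the initial state:
step 1: [-6]
step 2: [-6, 2]
step 3: [-6, 2, 0]
step 4: [-6, 2, 0, 7]
step 5: [-6, 2, 0, 7, -3]
step 6: [-6, 2, 0, 4]
step 7: [-6, 2, 0, 4, -8]
This matches the transcript at every step.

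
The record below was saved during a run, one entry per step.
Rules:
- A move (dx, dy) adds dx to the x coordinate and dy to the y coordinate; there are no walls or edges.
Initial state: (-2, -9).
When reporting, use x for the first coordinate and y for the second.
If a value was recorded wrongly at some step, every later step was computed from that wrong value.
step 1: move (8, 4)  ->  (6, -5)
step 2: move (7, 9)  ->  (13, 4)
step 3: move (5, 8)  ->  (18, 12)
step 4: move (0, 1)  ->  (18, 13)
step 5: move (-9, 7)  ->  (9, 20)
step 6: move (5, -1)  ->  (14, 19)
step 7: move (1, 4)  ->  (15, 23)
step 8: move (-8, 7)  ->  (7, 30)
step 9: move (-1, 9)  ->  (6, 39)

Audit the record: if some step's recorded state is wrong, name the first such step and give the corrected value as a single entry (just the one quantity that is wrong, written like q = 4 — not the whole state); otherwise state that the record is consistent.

Recomputing the run from the initial state:
step 1: x = 6, y = -5
step 2: x = 13, y = 4
step 3: x = 18, y = 12
step 4: x = 18, y = 13
step 5: x = 9, y = 20
step 6: x = 14, y = 19
step 7: x = 15, y = 23
step 8: x = 7, y = 30
step 9: x = 6, y = 39
This matches the record at every step.

no error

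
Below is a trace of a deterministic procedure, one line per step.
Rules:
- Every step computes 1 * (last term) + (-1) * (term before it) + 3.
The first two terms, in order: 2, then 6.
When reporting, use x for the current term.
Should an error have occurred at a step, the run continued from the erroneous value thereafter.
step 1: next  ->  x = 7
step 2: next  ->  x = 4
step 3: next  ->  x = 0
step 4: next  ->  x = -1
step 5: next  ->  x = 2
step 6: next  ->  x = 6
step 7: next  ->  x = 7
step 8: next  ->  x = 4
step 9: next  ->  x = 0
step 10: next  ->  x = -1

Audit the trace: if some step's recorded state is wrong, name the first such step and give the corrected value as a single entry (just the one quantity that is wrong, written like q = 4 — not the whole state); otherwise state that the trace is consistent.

no error

1. x = 1*(6) + (-1)*(2) + (3) = 7 (verified)
2. x = 1*(7) + (-1)*(6) + (3) = 4 (in agreement)
3. x = 1*(4) + (-1)*(7) + (3) = 0 (agrees with the trace)
4. x = 1*(0) + (-1)*(4) + (3) = -1 (same as recorded)
5. x = 1*(-1) + (-1)*(0) + (3) = 2 (in agreement)
6. x = 1*(2) + (-1)*(-1) + (3) = 6 (no discrepancy)
7. x = 1*(6) + (-1)*(2) + (3) = 7 (exactly as logged)
8. x = 1*(7) + (-1)*(6) + (3) = 4 (confirmed correct)
9. x = 1*(4) + (-1)*(7) + (3) = 0 (checks out)
10. x = 1*(0) + (-1)*(4) + (3) = -1 (agrees with the trace)
Every step is consistent.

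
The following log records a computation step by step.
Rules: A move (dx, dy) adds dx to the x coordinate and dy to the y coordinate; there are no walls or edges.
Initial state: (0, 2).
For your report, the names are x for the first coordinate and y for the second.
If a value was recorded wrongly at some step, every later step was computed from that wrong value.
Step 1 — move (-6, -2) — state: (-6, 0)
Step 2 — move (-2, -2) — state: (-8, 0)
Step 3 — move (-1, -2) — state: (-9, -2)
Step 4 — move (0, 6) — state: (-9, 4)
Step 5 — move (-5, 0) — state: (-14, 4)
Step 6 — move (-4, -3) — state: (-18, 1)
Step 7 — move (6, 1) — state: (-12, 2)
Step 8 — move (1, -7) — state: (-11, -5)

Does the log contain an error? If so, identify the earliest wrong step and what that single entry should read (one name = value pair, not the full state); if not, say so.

Recomputing the run from the initial state:
step 1: x = -6, y = 0
step 2: x = -8, y = -2
step 3: x = -9, y = -4
step 4: x = -9, y = 2
step 5: x = -14, y = 2
step 6: x = -18, y = -1
step 7: x = -12, y = 0
step 8: x = -11, y = -7
The first disagreement with the log is at step 2, where the value should be y = -2.

step 2, y = -2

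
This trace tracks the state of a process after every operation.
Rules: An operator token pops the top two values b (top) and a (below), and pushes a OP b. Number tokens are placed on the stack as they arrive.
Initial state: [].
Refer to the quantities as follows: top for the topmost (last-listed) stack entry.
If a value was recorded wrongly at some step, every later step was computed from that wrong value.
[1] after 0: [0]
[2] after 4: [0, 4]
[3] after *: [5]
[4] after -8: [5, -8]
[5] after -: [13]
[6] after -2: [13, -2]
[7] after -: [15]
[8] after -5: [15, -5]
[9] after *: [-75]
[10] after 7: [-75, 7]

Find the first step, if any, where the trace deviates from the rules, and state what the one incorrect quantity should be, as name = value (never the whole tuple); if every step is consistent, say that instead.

Recomputing the run from the initial state:
step 1: [0]
step 2: [0, 4]
step 3: [0]
step 4: [0, -8]
step 5: [8]
step 6: [8, -2]
step 7: [10]
step 8: [10, -5]
step 9: [-50]
step 10: [-50, 7]
The first disagreement with the trace is at step 3, where the value should be top = 0.

step 3, top = 0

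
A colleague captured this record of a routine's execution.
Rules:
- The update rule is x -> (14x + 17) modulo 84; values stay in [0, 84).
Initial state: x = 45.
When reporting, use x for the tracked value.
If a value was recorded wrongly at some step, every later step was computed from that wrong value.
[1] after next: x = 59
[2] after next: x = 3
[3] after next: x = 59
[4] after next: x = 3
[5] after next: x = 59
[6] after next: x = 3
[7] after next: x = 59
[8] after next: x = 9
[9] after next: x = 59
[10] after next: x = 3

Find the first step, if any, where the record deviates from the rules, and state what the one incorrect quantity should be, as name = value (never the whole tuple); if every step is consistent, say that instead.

Recomputing the run from the initial state:
step 1: x = 59
step 2: x = 3
step 3: x = 59
step 4: x = 3
step 5: x = 59
step 6: x = 3
step 7: x = 59
step 8: x = 3
step 9: x = 59
step 10: x = 3
The first disagreement with the record is at step 8, where the value should be x = 3.

step 8, x = 3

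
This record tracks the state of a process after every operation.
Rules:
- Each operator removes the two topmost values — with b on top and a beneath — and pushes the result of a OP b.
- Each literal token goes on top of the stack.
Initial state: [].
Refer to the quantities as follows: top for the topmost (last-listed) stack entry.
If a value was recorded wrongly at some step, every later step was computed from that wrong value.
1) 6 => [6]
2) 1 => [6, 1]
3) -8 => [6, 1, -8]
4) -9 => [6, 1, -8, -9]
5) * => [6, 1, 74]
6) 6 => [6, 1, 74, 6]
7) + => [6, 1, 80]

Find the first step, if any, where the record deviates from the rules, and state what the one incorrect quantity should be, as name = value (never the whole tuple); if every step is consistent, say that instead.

Recomputing the run from the initial state:
step 1: [6]
step 2: [6, 1]
step 3: [6, 1, -8]
step 4: [6, 1, -8, -9]
step 5: [6, 1, 72]
step 6: [6, 1, 72, 6]
step 7: [6, 1, 78]
The first disagreement with the record is at step 5, where the value should be top = 72.

step 5, top = 72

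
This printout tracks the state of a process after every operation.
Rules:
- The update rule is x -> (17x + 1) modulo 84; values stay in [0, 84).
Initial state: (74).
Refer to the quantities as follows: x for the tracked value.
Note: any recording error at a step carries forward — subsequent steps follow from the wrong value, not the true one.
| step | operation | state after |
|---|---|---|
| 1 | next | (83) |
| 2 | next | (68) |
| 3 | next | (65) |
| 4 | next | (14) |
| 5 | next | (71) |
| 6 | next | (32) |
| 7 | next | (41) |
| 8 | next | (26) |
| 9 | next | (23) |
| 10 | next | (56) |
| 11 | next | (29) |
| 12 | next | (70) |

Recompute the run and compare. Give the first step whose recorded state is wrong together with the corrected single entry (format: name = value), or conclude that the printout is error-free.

step 12, x = 74

Recomputing the run from the initial state:
step 1: x = 83
step 2: x = 68
step 3: x = 65
step 4: x = 14
step 5: x = 71
step 6: x = 32
step 7: x = 41
step 8: x = 26
step 9: x = 23
step 10: x = 56
step 11: x = 29
step 12: x = 74
The first disagreement with the printout is at step 12, where the value should be x = 74.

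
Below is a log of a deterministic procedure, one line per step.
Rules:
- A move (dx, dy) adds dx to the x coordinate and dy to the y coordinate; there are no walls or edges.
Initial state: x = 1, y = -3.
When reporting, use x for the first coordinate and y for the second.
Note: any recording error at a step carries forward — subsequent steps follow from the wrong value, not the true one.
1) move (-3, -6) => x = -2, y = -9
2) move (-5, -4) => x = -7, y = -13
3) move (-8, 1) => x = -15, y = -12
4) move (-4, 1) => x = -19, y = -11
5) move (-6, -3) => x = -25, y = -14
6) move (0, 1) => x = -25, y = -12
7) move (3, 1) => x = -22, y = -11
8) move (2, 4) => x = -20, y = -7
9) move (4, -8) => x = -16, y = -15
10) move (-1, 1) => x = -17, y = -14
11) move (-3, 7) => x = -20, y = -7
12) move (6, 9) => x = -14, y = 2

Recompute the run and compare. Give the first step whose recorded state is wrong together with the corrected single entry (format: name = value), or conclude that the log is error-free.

step 6, y = -13

Recomputing the run from the initial state:
step 1: x = -2, y = -9
step 2: x = -7, y = -13
step 3: x = -15, y = -12
step 4: x = -19, y = -11
step 5: x = -25, y = -14
step 6: x = -25, y = -13
step 7: x = -22, y = -12
step 8: x = -20, y = -8
step 9: x = -16, y = -16
step 10: x = -17, y = -15
step 11: x = -20, y = -8
step 12: x = -14, y = 1
The first disagreement with the log is at step 6, where the value should be y = -13.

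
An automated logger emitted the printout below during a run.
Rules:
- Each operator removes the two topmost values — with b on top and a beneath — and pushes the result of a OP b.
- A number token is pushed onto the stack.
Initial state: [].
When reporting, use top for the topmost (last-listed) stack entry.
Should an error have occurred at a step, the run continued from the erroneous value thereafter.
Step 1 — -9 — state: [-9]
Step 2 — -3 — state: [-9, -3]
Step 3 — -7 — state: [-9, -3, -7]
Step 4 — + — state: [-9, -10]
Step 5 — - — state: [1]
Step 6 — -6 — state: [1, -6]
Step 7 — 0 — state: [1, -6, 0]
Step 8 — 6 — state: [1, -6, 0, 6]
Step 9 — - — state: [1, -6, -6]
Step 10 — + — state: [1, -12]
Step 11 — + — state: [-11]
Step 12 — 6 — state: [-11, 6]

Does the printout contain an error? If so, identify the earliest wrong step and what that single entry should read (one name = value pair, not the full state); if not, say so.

no error

Step 1: push -9: top = -9 — consistent with the printout.
Step 2: push -3: top = -3 — verified.
Step 3: push -7: top = -7 — same as recorded.
Step 4: -3 + -7 = -10 — no discrepancy.
Step 5: -9 - -10 = 1 — verified.
Step 6: push -6: top = -6 — in agreement.
Step 7: push 0: top = 0 — checks out.
Step 8: push 6: top = 6 — confirmed correct.
Step 9: 0 - 6 = -6 — no discrepancy.
Step 10: -6 + -6 = -12 — agrees with the printout.
Step 11: 1 + -12 = -11 — consistent with the printout.
Step 12: push 6: top = 6 — checks out.
All steps check out; nothing to correct.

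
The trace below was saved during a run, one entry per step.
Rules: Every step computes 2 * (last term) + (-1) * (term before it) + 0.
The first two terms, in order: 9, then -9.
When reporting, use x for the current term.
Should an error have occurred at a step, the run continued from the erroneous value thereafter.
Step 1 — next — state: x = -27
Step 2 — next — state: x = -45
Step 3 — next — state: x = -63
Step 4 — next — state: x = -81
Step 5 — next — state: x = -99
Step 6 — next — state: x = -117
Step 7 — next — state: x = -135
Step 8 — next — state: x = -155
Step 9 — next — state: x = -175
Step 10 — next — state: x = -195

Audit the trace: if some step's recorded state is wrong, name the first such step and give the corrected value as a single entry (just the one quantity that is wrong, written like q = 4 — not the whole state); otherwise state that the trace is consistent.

step 8, x = -153

Recomputing the run from the initial state:
step 1: x = -27
step 2: x = -45
step 3: x = -63
step 4: x = -81
step 5: x = -99
step 6: x = -117
step 7: x = -135
step 8: x = -153
step 9: x = -171
step 10: x = -189
The first disagreement with the trace is at step 8, where the value should be x = -153.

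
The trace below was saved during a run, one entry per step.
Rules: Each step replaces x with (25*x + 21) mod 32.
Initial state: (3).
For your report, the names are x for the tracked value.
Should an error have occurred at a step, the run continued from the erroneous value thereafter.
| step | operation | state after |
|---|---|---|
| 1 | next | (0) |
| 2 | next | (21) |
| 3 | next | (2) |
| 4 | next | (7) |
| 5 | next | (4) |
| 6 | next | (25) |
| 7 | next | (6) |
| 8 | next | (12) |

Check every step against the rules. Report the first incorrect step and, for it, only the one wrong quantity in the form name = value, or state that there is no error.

1. x = (25*3 + 21) mod 32 = 0 (consistent with the trace)
2. x = (25*0 + 21) mod 32 = 21 (consistent with the trace)
3. x = (25*21 + 21) mod 32 = 2 (exactly as logged)
4. x = (25*2 + 21) mod 32 = 7 (no discrepancy)
5. x = (25*7 + 21) mod 32 = 4 (no discrepancy)
6. x = (25*4 + 21) mod 32 = 25 (in agreement)
7. x = (25*25 + 21) mod 32 = 6 (exactly as logged)
8. x = (25*6 + 21) mod 32 = 11 (the trace has a different value)
First deviation found at step 8; the corrected entry is x = 11.

step 8, x = 11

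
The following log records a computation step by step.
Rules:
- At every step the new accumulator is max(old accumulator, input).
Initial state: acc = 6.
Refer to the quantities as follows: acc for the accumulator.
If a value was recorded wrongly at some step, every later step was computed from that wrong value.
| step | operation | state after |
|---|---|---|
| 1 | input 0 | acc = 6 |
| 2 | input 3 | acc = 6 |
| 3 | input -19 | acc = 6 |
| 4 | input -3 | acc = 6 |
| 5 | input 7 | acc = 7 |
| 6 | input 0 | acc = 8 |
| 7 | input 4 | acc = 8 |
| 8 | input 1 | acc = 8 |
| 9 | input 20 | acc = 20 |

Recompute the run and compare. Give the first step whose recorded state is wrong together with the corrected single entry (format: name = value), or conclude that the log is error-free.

step 6, acc = 7

Recomputing the run from the initial state:
step 1: acc = 6
step 2: acc = 6
step 3: acc = 6
step 4: acc = 6
step 5: acc = 7
step 6: acc = 7
step 7: acc = 7
step 8: acc = 7
step 9: acc = 20
The first disagreement with the log is at step 6, where the value should be acc = 7.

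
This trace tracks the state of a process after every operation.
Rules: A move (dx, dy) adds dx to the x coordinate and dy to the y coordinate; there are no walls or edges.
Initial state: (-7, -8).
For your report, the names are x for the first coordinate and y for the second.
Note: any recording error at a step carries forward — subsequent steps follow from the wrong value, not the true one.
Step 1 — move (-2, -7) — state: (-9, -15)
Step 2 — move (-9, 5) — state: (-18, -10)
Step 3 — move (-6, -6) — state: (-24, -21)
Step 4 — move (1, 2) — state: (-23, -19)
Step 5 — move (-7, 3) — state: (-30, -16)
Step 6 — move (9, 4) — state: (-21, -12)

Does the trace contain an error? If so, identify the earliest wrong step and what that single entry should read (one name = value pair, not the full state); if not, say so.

Recomputing the run from the initial state:
step 1: x = -9, y = -15
step 2: x = -18, y = -10
step 3: x = -24, y = -16
step 4: x = -23, y = -14
step 5: x = -30, y = -11
step 6: x = -21, y = -7
The first disagreement with the trace is at step 3, where the value should be y = -16.

step 3, y = -16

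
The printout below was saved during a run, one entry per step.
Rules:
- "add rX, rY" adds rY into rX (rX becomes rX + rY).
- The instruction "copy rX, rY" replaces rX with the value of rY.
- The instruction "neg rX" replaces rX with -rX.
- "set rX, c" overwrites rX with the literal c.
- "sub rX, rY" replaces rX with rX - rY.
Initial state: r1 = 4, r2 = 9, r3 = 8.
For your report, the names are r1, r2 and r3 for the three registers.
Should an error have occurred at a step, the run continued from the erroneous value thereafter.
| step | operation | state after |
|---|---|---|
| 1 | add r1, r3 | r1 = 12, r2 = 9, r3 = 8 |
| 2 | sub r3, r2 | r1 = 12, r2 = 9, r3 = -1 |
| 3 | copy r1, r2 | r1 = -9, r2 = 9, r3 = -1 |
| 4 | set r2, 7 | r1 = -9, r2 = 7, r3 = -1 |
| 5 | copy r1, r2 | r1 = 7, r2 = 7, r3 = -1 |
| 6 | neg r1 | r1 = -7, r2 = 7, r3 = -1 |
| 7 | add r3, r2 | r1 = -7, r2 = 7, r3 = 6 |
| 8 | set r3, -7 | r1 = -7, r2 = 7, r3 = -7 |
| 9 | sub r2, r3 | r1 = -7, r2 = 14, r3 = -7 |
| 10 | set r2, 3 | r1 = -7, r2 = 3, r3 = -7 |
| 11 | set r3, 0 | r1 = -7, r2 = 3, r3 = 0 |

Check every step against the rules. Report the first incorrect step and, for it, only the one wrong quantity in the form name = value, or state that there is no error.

Recomputing the run from the initial state:
step 1: r1 = 12, r2 = 9, r3 = 8
step 2: r1 = 12, r2 = 9, r3 = -1
step 3: r1 = 9, r2 = 9, r3 = -1
step 4: r1 = 9, r2 = 7, r3 = -1
step 5: r1 = 7, r2 = 7, r3 = -1
step 6: r1 = -7, r2 = 7, r3 = -1
step 7: r1 = -7, r2 = 7, r3 = 6
step 8: r1 = -7, r2 = 7, r3 = -7
step 9: r1 = -7, r2 = 14, r3 = -7
step 10: r1 = -7, r2 = 3, r3 = -7
step 11: r1 = -7, r2 = 3, r3 = 0
The first disagreement with the printout is at step 3, where the value should be r1 = 9.

step 3, r1 = 9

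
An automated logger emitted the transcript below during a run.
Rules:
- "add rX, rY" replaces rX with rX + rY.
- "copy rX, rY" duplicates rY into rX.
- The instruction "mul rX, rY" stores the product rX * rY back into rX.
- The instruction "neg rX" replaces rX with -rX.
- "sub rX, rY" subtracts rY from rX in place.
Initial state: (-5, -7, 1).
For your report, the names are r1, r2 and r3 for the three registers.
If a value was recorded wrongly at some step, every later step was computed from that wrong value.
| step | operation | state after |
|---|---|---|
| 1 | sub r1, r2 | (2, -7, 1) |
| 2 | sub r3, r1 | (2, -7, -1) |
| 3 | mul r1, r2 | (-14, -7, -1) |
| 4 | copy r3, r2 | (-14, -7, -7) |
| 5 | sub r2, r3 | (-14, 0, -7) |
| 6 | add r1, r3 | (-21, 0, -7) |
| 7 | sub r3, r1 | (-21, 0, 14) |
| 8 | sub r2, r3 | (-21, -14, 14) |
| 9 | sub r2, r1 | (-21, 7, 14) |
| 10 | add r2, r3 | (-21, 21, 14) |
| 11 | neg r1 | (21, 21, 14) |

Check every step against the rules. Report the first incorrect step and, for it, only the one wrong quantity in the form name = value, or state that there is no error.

Step 1: r1 = -5 - -7 = 2 — matches.
Step 2: r3 = 1 - 2 = -1 — agrees with the transcript.
Step 3: r1 = 2 * -7 = -14 — checks out.
Step 4: r3 = -7 — agrees with the transcript.
Step 5: r2 = -7 - -7 = 0 — agrees with the transcript.
Step 6: r1 = -14 + -7 = -21 — exactly as logged.
Step 7: r3 = -7 - -21 = 14 — in agreement.
Step 8: r2 = 0 - 14 = -14 — no discrepancy.
Step 9: r2 = -14 - -21 = 7 — matches.
Step 10: r2 = 7 + 14 = 21 — verified.
Step 11: r1 = -(-21) = 21 — consistent with the transcript.
The recomputation confirms every line.

no error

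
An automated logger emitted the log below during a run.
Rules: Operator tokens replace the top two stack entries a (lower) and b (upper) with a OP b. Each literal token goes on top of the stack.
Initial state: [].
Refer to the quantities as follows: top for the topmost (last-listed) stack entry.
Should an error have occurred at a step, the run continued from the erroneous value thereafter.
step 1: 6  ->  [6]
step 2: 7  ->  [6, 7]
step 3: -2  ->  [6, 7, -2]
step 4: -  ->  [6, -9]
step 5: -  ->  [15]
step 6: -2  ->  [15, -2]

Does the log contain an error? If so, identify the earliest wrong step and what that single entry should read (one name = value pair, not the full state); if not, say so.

step 1: push 6: top = 6 -> in agreement
step 2: push 7: top = 7 -> in agreement
step 3: push -2: top = -2 -> verified
step 4: 7 - -2 = 9 -> not what was recorded
The earliest wrong entry is at step 4: it should read top = 9.

step 4, top = 9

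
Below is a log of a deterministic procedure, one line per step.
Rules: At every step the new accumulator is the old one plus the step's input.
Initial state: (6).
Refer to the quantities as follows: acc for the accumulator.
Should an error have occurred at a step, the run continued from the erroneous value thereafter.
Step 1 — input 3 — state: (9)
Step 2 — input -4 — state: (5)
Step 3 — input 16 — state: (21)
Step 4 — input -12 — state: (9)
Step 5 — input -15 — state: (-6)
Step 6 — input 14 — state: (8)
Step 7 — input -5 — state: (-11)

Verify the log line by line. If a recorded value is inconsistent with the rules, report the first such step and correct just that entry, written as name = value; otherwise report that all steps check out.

Recomputing the run from the initial state:
step 1: acc = 9
step 2: acc = 5
step 3: acc = 21
step 4: acc = 9
step 5: acc = -6
step 6: acc = 8
step 7: acc = 3
The first disagreement with the log is at step 7, where the value should be acc = 3.

step 7, acc = 3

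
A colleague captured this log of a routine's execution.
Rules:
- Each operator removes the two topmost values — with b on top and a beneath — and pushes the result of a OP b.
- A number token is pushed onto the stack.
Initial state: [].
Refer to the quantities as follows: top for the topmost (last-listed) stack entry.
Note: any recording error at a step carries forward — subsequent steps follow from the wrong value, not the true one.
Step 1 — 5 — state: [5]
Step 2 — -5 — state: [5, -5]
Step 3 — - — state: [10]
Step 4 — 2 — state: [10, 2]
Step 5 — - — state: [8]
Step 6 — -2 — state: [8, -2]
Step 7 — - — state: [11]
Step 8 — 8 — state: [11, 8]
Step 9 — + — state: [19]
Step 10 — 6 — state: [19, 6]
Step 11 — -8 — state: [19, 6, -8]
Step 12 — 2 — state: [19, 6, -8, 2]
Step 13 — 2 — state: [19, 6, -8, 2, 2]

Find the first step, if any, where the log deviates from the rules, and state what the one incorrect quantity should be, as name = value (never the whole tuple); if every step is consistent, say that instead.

step 7, top = 10

step 1: push 5: top = 5 -> confirmed correct
step 2: push -5: top = -5 -> verified
step 3: 5 - -5 = 10 -> in agreement
step 4: push 2: top = 2 -> same as recorded
step 5: 10 - 2 = 8 -> consistent with the log
step 6: push -2: top = -2 -> verified
step 7: 8 - -2 = 10 -> a discrepancy with the log
Conclusion: step 7 carries the first error; the entry should be top = 10.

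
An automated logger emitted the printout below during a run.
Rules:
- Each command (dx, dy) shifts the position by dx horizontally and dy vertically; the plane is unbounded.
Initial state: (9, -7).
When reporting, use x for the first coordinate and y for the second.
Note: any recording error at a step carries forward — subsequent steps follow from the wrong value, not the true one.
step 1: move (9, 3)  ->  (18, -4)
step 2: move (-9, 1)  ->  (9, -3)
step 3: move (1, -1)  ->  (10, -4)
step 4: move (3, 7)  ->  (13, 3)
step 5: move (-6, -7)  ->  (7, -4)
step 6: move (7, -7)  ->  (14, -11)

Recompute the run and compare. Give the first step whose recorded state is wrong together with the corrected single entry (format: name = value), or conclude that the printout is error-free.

step 1: x = 9 + (9) = 18, y = -7 + (3) = -4 -> same as recorded
step 2: x = 18 + (-9) = 9, y = -4 + (1) = -3 -> in agreement
step 3: x = 9 + (1) = 10, y = -3 + (-1) = -4 -> in agreement
step 4: x = 10 + (3) = 13, y = -4 + (7) = 3 -> no discrepancy
step 5: x = 13 + (-6) = 7, y = 3 + (-7) = -4 -> agrees with the printout
step 6: x = 7 + (7) = 14, y = -4 + (-7) = -11 -> consistent with the printout
Each recorded entry agrees with the recomputation.

no error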